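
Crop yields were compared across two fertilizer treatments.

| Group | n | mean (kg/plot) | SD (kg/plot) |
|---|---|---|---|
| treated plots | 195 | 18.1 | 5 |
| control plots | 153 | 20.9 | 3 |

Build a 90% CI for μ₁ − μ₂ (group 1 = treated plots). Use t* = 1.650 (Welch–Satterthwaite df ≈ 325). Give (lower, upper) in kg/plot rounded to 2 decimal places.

Standard errors of each mean: 5/√195 = 0.3581 and 3/√153 = 0.2425.
SE(x̄₁ − x̄₂) = √(0.3581² + 0.2425²) = 0.4325 for independent samples with unequal variances.
With t* = 1.650, the margin is 1.650 × 0.4325 = 0.7136.
x̄₁ − x̄₂ = 18.1 − 20.9 = -2.8000; the interval is -2.8000 ± 0.7136 = (-3.51, -2.09).

(-3.51, -2.09)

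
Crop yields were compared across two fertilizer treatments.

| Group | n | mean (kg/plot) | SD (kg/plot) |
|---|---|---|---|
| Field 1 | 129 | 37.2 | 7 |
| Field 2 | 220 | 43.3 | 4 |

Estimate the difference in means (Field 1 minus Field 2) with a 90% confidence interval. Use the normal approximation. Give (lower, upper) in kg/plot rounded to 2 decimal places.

(-7.21, -4.99)

SE₁ = s₁/√n₁ = 7/√129 = 0.6163; SE₂ = 4/√220 = 0.2697.
Independent samples, unequal variances: SE_diff = √(SE₁² + SE₂²) = √(0.37982569 + 0.07273809) = 0.6727.
z* = 1.645, so margin of error = 1.645 × 0.6727 = 1.1066.
Difference in means = 37.2 − 43.3 = -6.1000.
-6.1000 ± 1.1066 → (-7.21, -4.99).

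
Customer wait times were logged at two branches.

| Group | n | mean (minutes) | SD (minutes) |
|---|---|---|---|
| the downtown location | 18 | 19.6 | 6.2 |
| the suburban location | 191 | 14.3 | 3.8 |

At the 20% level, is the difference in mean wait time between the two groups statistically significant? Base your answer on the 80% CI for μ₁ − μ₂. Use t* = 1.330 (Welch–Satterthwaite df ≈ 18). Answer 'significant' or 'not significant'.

Standard errors of each mean: 6.2/√18 = 1.4614 and 3.8/√191 = 0.2750.
SE(x̄₁ − x̄₂) = √(1.4614² + 0.2750²) = 1.4870 for independent samples with unequal variances.
With t* = 1.330, the margin is 1.330 × 1.4870 = 1.9777.
x̄₁ − x̄₂ = 19.6 − 14.3 = 5.3000; the interval is 5.3000 ± 1.9777 = (3.3223, 7.2777).
The interval (3.3223, 7.2777) does not contain 0, so the difference is significant.

significant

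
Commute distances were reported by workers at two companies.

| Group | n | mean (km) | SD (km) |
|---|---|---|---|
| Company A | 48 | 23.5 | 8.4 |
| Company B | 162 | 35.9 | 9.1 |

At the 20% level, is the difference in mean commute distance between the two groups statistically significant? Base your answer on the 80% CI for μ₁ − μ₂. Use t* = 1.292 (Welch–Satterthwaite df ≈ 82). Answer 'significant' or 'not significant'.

significant

SE₁ = s₁/√n₁ = 8.4/√48 = 1.2124; SE₂ = 9.1/√162 = 0.7150.
Independent samples, unequal variances: SE_diff = √(SE₁² + SE₂²) = √(1.46991376 + 0.511225) = 1.4075.
t* = 1.292, so margin of error = 1.292 × 1.4075 = 1.8185.
Difference in means = 23.5 − 35.9 = -12.4000.
-12.4000 ± 1.8185 → (-14.2185, -10.5815).
The interval (-14.2185, -10.5815) does not contain 0, so the difference is significant.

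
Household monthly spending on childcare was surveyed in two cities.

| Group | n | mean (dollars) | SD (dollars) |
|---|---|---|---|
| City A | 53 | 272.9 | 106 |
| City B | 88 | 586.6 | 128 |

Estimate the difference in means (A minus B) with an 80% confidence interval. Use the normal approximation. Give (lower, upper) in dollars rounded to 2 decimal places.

(-339.28, -288.12)

Standard errors of each mean: 106/√53 = 14.5602 and 128/√88 = 13.6448.
SE(x̄₁ − x̄₂) = √(14.5602² + 13.6448²) = 19.9544 for independent samples with unequal variances.
With z* = 1.282, the margin is 1.282 × 19.9544 = 25.5815.
x̄₁ − x̄₂ = 272.9 − 586.6 = -313.7000; the interval is -313.7000 ± 25.5815 = (-339.28, -288.12).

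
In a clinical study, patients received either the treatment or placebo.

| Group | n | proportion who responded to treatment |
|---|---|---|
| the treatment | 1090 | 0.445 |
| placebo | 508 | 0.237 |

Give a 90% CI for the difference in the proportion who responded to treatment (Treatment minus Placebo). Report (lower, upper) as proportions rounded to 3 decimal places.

(0.168, 0.248)

The two standard errors are √(0.4450×0.5550/1090) = 0.01505 and √(0.2370×0.7630/508) = 0.01887.
Because the samples are independent, SE_diff = √(0.01505² + 0.01887²) = 0.02414.
Using z* = 1.645 for 90%, ME = 1.645 × 0.02414 = 0.03971.
p̂₁ − p̂₂ = 0.2080; interval 0.2080 ± 0.03971 gives (0.168, 0.248).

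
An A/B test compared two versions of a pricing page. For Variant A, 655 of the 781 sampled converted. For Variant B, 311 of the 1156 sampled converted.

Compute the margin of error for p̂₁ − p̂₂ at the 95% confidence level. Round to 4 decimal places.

0.0363

Sample proportions: 655/781 = 0.8387, 311/1156 = 0.2690.
Each SE is √(p̂(1−p̂)/n): √(0.8387·0.1613/781) = 0.01316 and √(0.2690·0.7310/1156) = 0.01304.
SE(p̂₁ − p̂₂) = √(SE₁² + SE₂²) = √(0.0001731856 + 0.0001700416) = 0.01853, since the two samples are independent.
At 95% confidence z* = 1.960; margin = 1.960 × 0.01853 = 0.03632.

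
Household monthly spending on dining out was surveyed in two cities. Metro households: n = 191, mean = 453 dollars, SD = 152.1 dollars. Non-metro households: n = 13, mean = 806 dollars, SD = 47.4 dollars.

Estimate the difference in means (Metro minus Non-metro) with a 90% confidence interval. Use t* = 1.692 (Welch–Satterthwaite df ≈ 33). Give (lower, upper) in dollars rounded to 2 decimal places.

(-382.01, -323.99)

Standard errors of each mean: 152.1/√191 = 11.0056 and 47.4/√13 = 13.1464.
SE(x̄₁ − x̄₂) = √(11.0056² + 13.1464²) = 17.1450 for independent samples with unequal variances.
With t* = 1.692, the margin is 1.692 × 17.1450 = 29.0093.
x̄₁ − x̄₂ = 453 − 806 = -353.0000; the interval is -353.0000 ± 29.0093 = (-382.01, -323.99).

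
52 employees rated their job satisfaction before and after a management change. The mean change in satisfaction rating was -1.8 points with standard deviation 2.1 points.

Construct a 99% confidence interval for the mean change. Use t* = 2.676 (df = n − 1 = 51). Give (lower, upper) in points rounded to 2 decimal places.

(-2.58, -1.02)

This is a matched-pairs design, so SE = s_d/√n = 2.1/√52 = 0.2912.
Margin = 2.676 × 0.2912 = 0.7793; the interval is -1.8 ± 0.7793 = (-2.58, -1.02).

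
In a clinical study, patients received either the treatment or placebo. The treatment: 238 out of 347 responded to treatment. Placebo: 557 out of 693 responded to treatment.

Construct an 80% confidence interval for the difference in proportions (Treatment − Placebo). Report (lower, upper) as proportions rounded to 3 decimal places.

(-0.155, -0.081)

Sample proportions: 238/347 = 0.6859, 557/693 = 0.8038.
Each SE is √(p̂(1−p̂)/n): √(0.6859·0.3141/347) = 0.02492 and √(0.8038·0.1962/693) = 0.01509.
SE(p̂₁ − p̂₂) = √(SE₁² + SE₂²) = √(0.0006210064 + 0.0002277081) = 0.02913, since the two samples are independent.
At 80% confidence z* = 1.282; margin = 1.282 × 0.02913 = 0.03734.
The difference is 0.6859 − 0.8038 = -0.1179, so the interval is -0.1179 ± 0.03734 = (-0.155, -0.081).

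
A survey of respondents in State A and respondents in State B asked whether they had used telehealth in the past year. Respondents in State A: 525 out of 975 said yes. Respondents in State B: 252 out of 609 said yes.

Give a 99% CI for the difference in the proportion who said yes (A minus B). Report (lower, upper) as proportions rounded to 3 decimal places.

Sample proportions: 525/975 = 0.5385, 252/609 = 0.4138.
Each SE is √(p̂(1−p̂)/n): √(0.5385·0.4615/975) = 0.01597 and √(0.4138·0.5862/609) = 0.01996.
SE(p̂₁ − p̂₂) = √(SE₁² + SE₂²) = √(0.0002550409 + 0.0003984016) = 0.02556, since the two samples are independent.
At 99% confidence z* = 2.576; margin = 2.576 × 0.02556 = 0.06584.
The difference is 0.5385 − 0.4138 = 0.1247, so the interval is 0.1247 ± 0.06584 = (0.059, 0.191).

(0.059, 0.191)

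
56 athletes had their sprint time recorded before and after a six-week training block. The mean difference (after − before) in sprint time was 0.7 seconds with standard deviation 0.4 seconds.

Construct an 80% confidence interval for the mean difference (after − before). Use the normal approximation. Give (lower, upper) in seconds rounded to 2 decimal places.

(0.63, 0.77)

Paired design: SE = s_d/√n = 0.4/√56 = 0.0535.
z* = 1.282; margin of error = 1.282 × 0.0535 = 0.0686.
0.7 ± 0.0686 → (0.63, 0.77).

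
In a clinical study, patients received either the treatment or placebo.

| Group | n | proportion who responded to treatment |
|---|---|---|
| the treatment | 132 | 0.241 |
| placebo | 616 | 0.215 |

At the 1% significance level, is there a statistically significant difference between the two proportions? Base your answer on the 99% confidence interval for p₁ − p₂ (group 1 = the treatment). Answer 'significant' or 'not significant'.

SE₁ = √(p̂₁(1−p̂₁)/n₁) = √(0.2410·0.7590/132) = 0.03723; SE₂ = √(0.2150·0.7850/616) = 0.01655.
Independent samples: SE of the difference = √(SE₁² + SE₂²) = √(0.0013860729 + 0.0002739025) = 0.04074.
z* for 99% confidence is 2.576, so the margin of error is 2.576 × 0.04074 = 0.10495.
Point estimate p̂₁ − p̂₂ = 0.2410 − 0.2150 = 0.0260.
0.0260 ± 0.10495 → (-0.07895, 0.13095).
The interval (-0.07895, 0.13095) contains 0, so the difference is not significant.

not significant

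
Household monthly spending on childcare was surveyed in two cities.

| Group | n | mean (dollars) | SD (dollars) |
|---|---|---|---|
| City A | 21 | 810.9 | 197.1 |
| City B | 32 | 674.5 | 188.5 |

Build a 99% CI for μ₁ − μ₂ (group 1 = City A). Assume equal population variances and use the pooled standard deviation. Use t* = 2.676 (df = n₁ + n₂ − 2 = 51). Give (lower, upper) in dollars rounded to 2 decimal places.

s_p = √[((n₁−1)s₁² + (n₂−1)s₂²)/(n₁+n₂−2)] = √[(20·197.1² + 31·188.5²)/51] = 191.9185.
SE = 191.9185·√(1/21 + 1/32) = 53.8977.
With t* = 2.676, margin = 2.676 × 53.8977 = 144.2302.
x̄₁ − x̄₂ = 810.9 − 674.5 = 136.4000; interval 136.4000 ± 144.2302 = (-7.83, 280.63).

(-7.83, 280.63)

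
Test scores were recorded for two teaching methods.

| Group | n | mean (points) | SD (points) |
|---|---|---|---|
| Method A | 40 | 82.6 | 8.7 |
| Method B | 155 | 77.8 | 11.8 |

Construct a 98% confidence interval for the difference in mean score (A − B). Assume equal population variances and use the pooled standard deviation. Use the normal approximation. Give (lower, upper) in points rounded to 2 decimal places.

(0.16, 9.44)

Pooled variance s_p² = [39·8.7² + 154·11.8²] / (40+155−2) = 126.3983, so s_p = 11.2427.
SE_diff = s_p·√(1/n₁ + 1/n₂) = 11.2427·√(1/40 + 1/155) = 1.9938.
z* = 2.326; margin = 2.326 × 1.9938 = 4.6376.
Difference = 82.6 − 77.8 = 4.8000.
4.8000 ± 4.6376 → (0.16, 9.44).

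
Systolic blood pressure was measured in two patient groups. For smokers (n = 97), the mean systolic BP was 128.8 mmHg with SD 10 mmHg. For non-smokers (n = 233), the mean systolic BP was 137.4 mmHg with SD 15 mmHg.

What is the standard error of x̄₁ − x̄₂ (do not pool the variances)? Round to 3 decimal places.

1.413

Per-group SEs: s₁/√n₁ = 10/√97 = 1.0153, s₂/√n₂ = 15/√233 = 0.9827.
Unpooled SE of the difference: √(1.03083409 + 0.96569929) = 1.4130.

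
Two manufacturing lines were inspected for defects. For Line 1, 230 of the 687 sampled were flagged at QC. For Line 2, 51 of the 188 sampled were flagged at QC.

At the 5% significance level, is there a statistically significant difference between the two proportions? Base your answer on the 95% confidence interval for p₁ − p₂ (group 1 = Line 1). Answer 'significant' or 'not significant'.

not significant

p̂₁ = 230/687 = 0.3348 and p̂₂ = 51/188 = 0.2713.
SE₁ = √(p̂₁(1−p̂₁)/n₁) = √(0.3348·0.6652/687) = 0.01800; SE₂ = √(0.2713·0.7287/188) = 0.03243.
Independent samples: SE of the difference = √(SE₁² + SE₂²) = √(0.000324 + 0.0010517049) = 0.03709.
z* for 95% confidence is 1.960, so the margin of error is 1.960 × 0.03709 = 0.07270.
Point estimate p̂₁ − p̂₂ = 0.3348 − 0.2713 = 0.0635.
0.0635 ± 0.07270 → (-0.00920, 0.13620).
The interval (-0.00920, 0.13620) contains 0, so the difference is not significant.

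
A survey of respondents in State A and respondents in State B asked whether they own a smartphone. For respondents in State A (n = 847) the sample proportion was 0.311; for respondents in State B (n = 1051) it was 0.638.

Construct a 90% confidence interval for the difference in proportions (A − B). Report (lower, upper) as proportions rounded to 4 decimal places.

Each SE is √(p̂(1−p̂)/n): √(0.3110·0.6890/847) = 0.01591 and √(0.6380·0.3620/1051) = 0.01482.
SE(p̂₁ − p̂₂) = √(SE₁² + SE₂²) = √(0.0002531281 + 0.0002196324) = 0.02174, since the two samples are independent.
At 90% confidence z* = 1.645; margin = 1.645 × 0.02174 = 0.03576.
The difference is 0.3110 − 0.6380 = -0.3270, so the interval is -0.3270 ± 0.03576 = (-0.3628, -0.2912).

(-0.3628, -0.2912)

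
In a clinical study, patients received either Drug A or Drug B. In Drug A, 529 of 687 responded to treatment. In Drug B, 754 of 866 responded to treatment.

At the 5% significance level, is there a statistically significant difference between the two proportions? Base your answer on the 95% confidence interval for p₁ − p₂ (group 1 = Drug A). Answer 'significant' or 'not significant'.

significant

p̂₁ = 529/687 = 0.7700 and p̂₂ = 754/866 = 0.8707.
SE₁ = √(p̂₁(1−p̂₁)/n₁) = √(0.7700·0.2300/687) = 0.01606; SE₂ = √(0.8707·0.1293/866) = 0.01140.
Independent samples: SE of the difference = √(SE₁² + SE₂²) = √(0.0002579236 + 0.00012996) = 0.01969.
z* for 95% confidence is 1.960, so the margin of error is 1.960 × 0.01969 = 0.03859.
Point estimate p̂₁ − p̂₂ = 0.7700 − 0.8707 = -0.1007.
-0.1007 ± 0.03859 → (-0.13929, -0.06211).
The interval (-0.13929, -0.06211) does not contain 0, so the difference is significant.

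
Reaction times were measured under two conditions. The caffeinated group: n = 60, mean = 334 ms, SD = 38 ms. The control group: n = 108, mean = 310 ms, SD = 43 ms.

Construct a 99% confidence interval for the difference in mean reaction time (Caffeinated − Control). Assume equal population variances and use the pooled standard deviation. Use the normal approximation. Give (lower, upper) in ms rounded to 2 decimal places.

Pooled variance s_p² = [59·38² + 107·43²] / (60+108−2) = 1705.0542, so s_p = 41.2923.
SE_diff = s_p·√(1/n₁ + 1/n₂) = 41.2923·√(1/60 + 1/108) = 6.6487.
z* = 2.576; margin = 2.576 × 6.6487 = 17.1271.
Difference = 334 − 310 = 24.0000.
24.0000 ± 17.1271 → (6.87, 41.13).

(6.87, 41.13)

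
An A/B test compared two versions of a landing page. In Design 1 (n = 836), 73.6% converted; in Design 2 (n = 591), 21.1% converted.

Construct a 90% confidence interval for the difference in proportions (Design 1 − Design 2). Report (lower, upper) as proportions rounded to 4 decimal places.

The two standard errors are √(0.7360×0.2640/836) = 0.01525 and √(0.2110×0.7890/591) = 0.01678.
Because the samples are independent, SE_diff = √(0.01525² + 0.01678²) = 0.02267.
Using z* = 1.645 for 90%, ME = 1.645 × 0.02267 = 0.03729.
p̂₁ − p̂₂ = 0.5250; interval 0.5250 ± 0.03729 gives (0.4877, 0.5623).

(0.4877, 0.5623)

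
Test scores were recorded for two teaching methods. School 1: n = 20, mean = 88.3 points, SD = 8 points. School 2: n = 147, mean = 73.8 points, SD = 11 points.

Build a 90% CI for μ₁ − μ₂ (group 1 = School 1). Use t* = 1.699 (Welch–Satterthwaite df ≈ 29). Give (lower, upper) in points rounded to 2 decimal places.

Per-group SEs: s₁/√n₁ = 8/√20 = 1.7889, s₂/√n₂ = 11/√147 = 0.9073.
Unpooled SE of the difference: √(3.20016321 + 0.82319329) = 2.0058.
Margin of error = t* · SE = 1.699 × 2.0058 = 3.4079.
x̄₁ − x̄₂ = 88.3 − 73.8 = 14.5000.
CI: 14.5000 ± 3.4079 = (11.09, 17.91).

(11.09, 17.91)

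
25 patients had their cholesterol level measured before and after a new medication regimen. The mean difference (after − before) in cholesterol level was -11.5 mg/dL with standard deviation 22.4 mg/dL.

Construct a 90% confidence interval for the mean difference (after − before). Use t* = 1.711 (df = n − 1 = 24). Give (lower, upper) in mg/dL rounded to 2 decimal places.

(-19.17, -3.83)

This is a matched-pairs design, so SE = s_d/√n = 22.4/√25 = 4.4800.
Margin = 1.711 × 4.4800 = 7.6653; the interval is -11.5 ± 7.6653 = (-19.17, -3.83).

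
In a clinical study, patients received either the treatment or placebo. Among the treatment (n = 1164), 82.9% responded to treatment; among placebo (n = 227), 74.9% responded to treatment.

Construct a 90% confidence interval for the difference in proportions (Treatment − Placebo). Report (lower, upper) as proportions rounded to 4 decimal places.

(0.0293, 0.1307)

The two standard errors are √(0.8290×0.1710/1164) = 0.01104 and √(0.7490×0.2510/227) = 0.02878.
Because the samples are independent, SE_diff = √(0.01104² + 0.02878²) = 0.03082.
Using z* = 1.645 for 90%, ME = 1.645 × 0.03082 = 0.05070.
p̂₁ − p̂₂ = 0.0800; interval 0.0800 ± 0.05070 gives (0.0293, 0.1307).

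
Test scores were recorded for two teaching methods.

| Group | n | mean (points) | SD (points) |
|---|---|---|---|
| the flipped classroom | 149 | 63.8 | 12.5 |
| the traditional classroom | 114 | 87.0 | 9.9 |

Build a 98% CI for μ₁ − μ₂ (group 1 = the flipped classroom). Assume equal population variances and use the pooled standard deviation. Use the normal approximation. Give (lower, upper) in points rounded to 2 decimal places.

Pooled variance s_p² = [148·12.5² + 113·9.9²] / (149+114−2) = 131.0350, so s_p = 11.4471.
SE_diff = s_p·√(1/n₁ + 1/n₂) = 11.4471·√(1/149 + 1/114) = 1.4244.
z* = 2.326; margin = 2.326 × 1.4244 = 3.3132.
Difference = 63.8 − 87.0 = -23.2000.
-23.2000 ± 3.3132 → (-26.51, -19.89).

(-26.51, -19.89)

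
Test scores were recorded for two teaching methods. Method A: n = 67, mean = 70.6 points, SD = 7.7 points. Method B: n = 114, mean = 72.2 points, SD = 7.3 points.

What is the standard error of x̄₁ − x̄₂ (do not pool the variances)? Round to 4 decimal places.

1.1629

SE₁ = s₁/√n₁ = 7.7/√67 = 0.9407; SE₂ = 7.3/√114 = 0.6837.
Independent samples, unequal variances: SE_diff = √(SE₁² + SE₂²) = √(0.88491649 + 0.46744569) = 1.1629.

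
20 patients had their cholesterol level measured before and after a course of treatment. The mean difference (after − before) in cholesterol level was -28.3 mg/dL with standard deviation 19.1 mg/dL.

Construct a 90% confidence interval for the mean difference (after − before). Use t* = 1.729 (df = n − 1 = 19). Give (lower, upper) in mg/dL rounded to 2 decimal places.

(-35.68, -20.92)

Paired design: SE = s_d/√n = 19.1/√20 = 4.2709.
t* = 1.729; margin of error = 1.729 × 4.2709 = 7.3844.
-28.3 ± 7.3844 → (-35.68, -20.92).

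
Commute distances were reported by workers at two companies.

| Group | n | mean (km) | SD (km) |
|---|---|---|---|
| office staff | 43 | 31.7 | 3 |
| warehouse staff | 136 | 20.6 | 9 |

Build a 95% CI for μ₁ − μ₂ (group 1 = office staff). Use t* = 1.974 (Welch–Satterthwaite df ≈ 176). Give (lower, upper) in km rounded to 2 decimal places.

(9.33, 12.87)

Standard errors of each mean: 3/√43 = 0.4575 and 9/√136 = 0.7717.
SE(x̄₁ − x̄₂) = √(0.4575² + 0.7717²) = 0.8971 for independent samples with unequal variances.
With t* = 1.974, the margin is 1.974 × 0.8971 = 1.7709.
x̄₁ − x̄₂ = 31.7 − 20.6 = 11.1000; the interval is 11.1000 ± 1.7709 = (9.33, 12.87).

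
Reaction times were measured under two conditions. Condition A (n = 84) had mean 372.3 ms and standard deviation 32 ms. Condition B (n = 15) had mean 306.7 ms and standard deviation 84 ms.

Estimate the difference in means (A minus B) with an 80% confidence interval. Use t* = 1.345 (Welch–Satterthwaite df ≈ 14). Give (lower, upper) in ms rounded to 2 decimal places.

(36.05, 95.15)

Standard errors of each mean: 32/√84 = 3.4915 and 84/√15 = 21.6887.
SE(x̄₁ − x̄₂) = √(3.4915² + 21.6887²) = 21.9679 for independent samples with unequal variances.
With t* = 1.345, the margin is 1.345 × 21.9679 = 29.5468.
x̄₁ − x̄₂ = 372.3 − 306.7 = 65.6000; the interval is 65.6000 ± 29.5468 = (36.05, 95.15).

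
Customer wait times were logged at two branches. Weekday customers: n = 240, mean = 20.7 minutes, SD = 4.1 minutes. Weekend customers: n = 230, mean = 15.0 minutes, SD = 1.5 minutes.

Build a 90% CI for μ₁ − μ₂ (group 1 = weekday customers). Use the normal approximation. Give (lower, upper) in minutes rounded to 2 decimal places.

(5.24, 6.16)

SE₁ = s₁/√n₁ = 4.1/√240 = 0.2647; SE₂ = 1.5/√230 = 0.0989.
Independent samples, unequal variances: SE_diff = √(SE₁² + SE₂²) = √(0.07006609 + 0.00978121) = 0.2826.
z* = 1.645, so margin of error = 1.645 × 0.2826 = 0.4649.
Difference in means = 20.7 − 15.0 = 5.7000.
5.7000 ± 0.4649 → (5.24, 6.16).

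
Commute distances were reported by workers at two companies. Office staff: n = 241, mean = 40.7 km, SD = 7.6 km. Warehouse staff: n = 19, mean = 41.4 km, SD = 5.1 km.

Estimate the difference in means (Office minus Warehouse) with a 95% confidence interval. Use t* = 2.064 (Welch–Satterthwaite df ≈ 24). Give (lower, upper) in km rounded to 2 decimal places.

(-3.32, 1.92)

SE₁ = s₁/√n₁ = 7.6/√241 = 0.4896; SE₂ = 5.1/√19 = 1.1700.
Independent samples, unequal variances: SE_diff = √(SE₁² + SE₂²) = √(0.23970816 + 1.3689) = 1.2683.
t* = 2.064, so margin of error = 2.064 × 1.2683 = 2.6178.
Difference in means = 40.7 − 41.4 = -0.7000.
-0.7000 ± 2.6178 → (-3.32, 1.92).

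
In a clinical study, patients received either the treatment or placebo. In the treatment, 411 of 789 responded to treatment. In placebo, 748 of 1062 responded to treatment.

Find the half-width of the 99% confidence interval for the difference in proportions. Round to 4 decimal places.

p̂₁ = 411/789 = 0.5209 and p̂₂ = 748/1062 = 0.7043.
SE₁ = √(p̂₁(1−p̂₁)/n₁) = √(0.5209·0.4791/789) = 0.01778; SE₂ = √(0.7043·0.2957/1062) = 0.01400.
Independent samples: SE of the difference = √(SE₁² + SE₂²) = √(0.0003161284 + 0.000196) = 0.02263.
z* for 99% confidence is 2.576, so the margin of error is 2.576 × 0.02263 = 0.05829.

0.0583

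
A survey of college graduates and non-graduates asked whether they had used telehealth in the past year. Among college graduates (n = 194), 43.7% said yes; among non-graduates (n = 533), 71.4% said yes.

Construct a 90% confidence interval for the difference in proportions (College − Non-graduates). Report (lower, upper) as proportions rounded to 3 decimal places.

(-0.344, -0.210)

SE₁ = √(p̂₁(1−p̂₁)/n₁) = √(0.4370·0.5630/194) = 0.03561; SE₂ = √(0.7140·0.2860/533) = 0.01957.
Independent samples: SE of the difference = √(SE₁² + SE₂²) = √(0.0012680721 + 0.0003829849) = 0.04063.
z* for 90% confidence is 1.645, so the margin of error is 1.645 × 0.04063 = 0.06684.
Point estimate p̂₁ − p̂₂ = 0.4370 − 0.7140 = -0.2770.
-0.2770 ± 0.06684 → (-0.344, -0.210).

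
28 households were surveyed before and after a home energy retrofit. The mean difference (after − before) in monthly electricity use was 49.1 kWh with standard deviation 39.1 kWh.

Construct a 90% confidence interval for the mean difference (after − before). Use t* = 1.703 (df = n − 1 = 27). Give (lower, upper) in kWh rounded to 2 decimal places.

This is a matched-pairs design, so SE = s_d/√n = 39.1/√28 = 7.3892.
Margin = 1.703 × 7.3892 = 12.5838; the interval is 49.1 ± 12.5838 = (36.52, 61.68).

(36.52, 61.68)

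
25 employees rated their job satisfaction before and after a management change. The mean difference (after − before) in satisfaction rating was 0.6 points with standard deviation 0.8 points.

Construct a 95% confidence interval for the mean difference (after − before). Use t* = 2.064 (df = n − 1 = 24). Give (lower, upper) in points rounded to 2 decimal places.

Paired design: SE = s_d/√n = 0.8/√25 = 0.1600.
t* = 2.064; margin of error = 2.064 × 0.1600 = 0.3302.
0.6 ± 0.3302 → (0.27, 0.93).

(0.27, 0.93)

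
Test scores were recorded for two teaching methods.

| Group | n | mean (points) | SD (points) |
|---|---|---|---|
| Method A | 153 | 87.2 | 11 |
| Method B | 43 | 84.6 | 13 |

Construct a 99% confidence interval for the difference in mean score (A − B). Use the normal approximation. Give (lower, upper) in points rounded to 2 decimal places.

SE₁ = s₁/√n₁ = 11/√153 = 0.8893; SE₂ = 13/√43 = 1.9825.
Independent samples, unequal variances: SE_diff = √(SE₁² + SE₂²) = √(0.79085449 + 3.93030625) = 2.1728.
z* = 2.576, so margin of error = 2.576 × 2.1728 = 5.5971.
Difference in means = 87.2 − 84.6 = 2.6000.
2.6000 ± 5.5971 → (-3.00, 8.20).

(-3.00, 8.20)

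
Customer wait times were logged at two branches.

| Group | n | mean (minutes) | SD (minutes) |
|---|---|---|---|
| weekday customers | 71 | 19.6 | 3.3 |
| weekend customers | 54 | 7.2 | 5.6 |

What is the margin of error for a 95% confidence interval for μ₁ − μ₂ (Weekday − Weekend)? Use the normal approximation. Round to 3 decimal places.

1.679

Per-group SEs: s₁/√n₁ = 3.3/√71 = 0.3916, s₂/√n₂ = 5.6/√54 = 0.7621.
Unpooled SE of the difference: √(0.15335056 + 0.58079641) = 0.8568.
Margin of error = z* · SE = 1.960 × 0.8568 = 1.6793.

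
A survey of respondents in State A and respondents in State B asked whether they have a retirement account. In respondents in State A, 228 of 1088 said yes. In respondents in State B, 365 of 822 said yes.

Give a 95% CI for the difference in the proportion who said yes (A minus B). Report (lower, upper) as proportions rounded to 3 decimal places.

Sample proportions: 228/1088 = 0.2096, 365/822 = 0.4440.
Each SE is √(p̂(1−p̂)/n): √(0.2096·0.7904/1088) = 0.01234 and √(0.4440·0.5560/822) = 0.01733.
SE(p̂₁ − p̂₂) = √(SE₁² + SE₂²) = √(0.0001522756 + 0.0003003289) = 0.02127, since the two samples are independent.
At 95% confidence z* = 1.960; margin = 1.960 × 0.02127 = 0.04169.
The difference is 0.2096 − 0.4440 = -0.2344, so the interval is -0.2344 ± 0.04169 = (-0.276, -0.193).

(-0.276, -0.193)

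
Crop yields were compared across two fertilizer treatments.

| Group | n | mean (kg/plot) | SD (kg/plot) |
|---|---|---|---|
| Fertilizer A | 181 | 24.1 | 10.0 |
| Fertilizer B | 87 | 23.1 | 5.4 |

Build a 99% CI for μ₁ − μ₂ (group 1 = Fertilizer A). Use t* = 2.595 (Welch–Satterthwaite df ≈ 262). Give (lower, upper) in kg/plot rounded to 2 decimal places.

(-1.44, 3.44)

SE₁ = s₁/√n₁ = 10.0/√181 = 0.7433; SE₂ = 5.4/√87 = 0.5789.
Independent samples, unequal variances: SE_diff = √(SE₁² + SE₂²) = √(0.55249489 + 0.33512521) = 0.9421.
t* = 2.595, so margin of error = 2.595 × 0.9421 = 2.4447.
Difference in means = 24.1 − 23.1 = 1.0000.
1.0000 ± 2.4447 → (-1.44, 3.44).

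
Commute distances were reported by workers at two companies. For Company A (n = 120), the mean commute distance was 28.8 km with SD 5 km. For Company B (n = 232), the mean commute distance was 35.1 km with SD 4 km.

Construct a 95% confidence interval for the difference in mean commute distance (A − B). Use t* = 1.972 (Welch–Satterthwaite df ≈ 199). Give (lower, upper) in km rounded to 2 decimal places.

Per-group SEs: s₁/√n₁ = 5/√120 = 0.4564, s₂/√n₂ = 4/√232 = 0.2626.
Unpooled SE of the difference: √(0.20830096 + 0.06895876) = 0.5266.
Margin of error = t* · SE = 1.972 × 0.5266 = 1.0385.
x̄₁ − x̄₂ = 28.8 − 35.1 = -6.3000.
CI: -6.3000 ± 1.0385 = (-7.34, -5.26).

(-7.34, -5.26)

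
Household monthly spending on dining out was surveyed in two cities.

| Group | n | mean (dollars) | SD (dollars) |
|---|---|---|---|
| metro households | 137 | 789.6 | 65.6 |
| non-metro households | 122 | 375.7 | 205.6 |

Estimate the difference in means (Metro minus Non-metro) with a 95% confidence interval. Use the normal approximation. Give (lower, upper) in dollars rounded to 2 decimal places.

(375.80, 452.00)

Standard errors of each mean: 65.6/√137 = 5.6046 and 205.6/√122 = 18.6141.
SE(x̄₁ − x̄₂) = √(5.6046² + 18.6141²) = 19.4396 for independent samples with unequal variances.
With z* = 1.960, the margin is 1.960 × 19.4396 = 38.1016.
x̄₁ − x̄₂ = 789.6 − 375.7 = 413.9000; the interval is 413.9000 ± 38.1016 = (375.80, 452.00).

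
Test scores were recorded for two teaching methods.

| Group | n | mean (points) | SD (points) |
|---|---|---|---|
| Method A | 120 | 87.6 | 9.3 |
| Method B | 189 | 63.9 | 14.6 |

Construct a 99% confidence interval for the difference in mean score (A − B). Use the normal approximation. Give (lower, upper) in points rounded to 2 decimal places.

SE₁ = s₁/√n₁ = 9.3/√120 = 0.8490; SE₂ = 14.6/√189 = 1.0620.
Independent samples, unequal variances: SE_diff = √(SE₁² + SE₂²) = √(0.720801 + 1.127844) = 1.3596.
z* = 2.576, so margin of error = 2.576 × 1.3596 = 3.5023.
Difference in means = 87.6 − 63.9 = 23.7000.
23.7000 ± 3.5023 → (20.20, 27.20).

(20.20, 27.20)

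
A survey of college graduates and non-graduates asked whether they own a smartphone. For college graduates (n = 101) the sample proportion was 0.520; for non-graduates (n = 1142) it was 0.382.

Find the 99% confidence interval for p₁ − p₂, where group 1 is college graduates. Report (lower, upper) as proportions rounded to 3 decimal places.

(0.005, 0.271)

SE₁ = √(p̂₁(1−p̂₁)/n₁) = √(0.5200·0.4800/101) = 0.04971; SE₂ = √(0.3820·0.6180/1142) = 0.01438.
Independent samples: SE of the difference = √(SE₁² + SE₂²) = √(0.0024710841 + 0.0002067844) = 0.05175.
z* for 99% confidence is 2.576, so the margin of error is 2.576 × 0.05175 = 0.13331.
Point estimate p̂₁ − p̂₂ = 0.5200 − 0.3820 = 0.1380.
0.1380 ± 0.13331 → (0.005, 0.271).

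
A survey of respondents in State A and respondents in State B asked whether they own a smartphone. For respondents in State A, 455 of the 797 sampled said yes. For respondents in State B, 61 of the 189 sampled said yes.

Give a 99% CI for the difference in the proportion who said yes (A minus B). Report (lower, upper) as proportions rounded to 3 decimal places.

Sample proportions: 455/797 = 0.5709, 61/189 = 0.3228.
Each SE is √(p̂(1−p̂)/n): √(0.5709·0.4291/797) = 0.01753 and √(0.3228·0.6772/189) = 0.03401.
SE(p̂₁ − p̂₂) = √(SE₁² + SE₂²) = √(0.0003073009 + 0.0011566801) = 0.03826, since the two samples are independent.
At 99% confidence z* = 2.576; margin = 2.576 × 0.03826 = 0.09856.
The difference is 0.5709 − 0.3228 = 0.2481, so the interval is 0.2481 ± 0.09856 = (0.150, 0.347).

(0.150, 0.347)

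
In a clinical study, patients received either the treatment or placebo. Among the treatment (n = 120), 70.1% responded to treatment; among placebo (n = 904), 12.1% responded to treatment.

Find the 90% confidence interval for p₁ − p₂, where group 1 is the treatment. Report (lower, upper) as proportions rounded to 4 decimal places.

(0.5090, 0.6510)

The two standard errors are √(0.7010×0.2990/120) = 0.04179 and √(0.1210×0.8790/904) = 0.01085.
Because the samples are independent, SE_diff = √(0.04179² + 0.01085²) = 0.04318.
Using z* = 1.645 for 90%, ME = 1.645 × 0.04318 = 0.07103.
p̂₁ − p̂₂ = 0.5800; interval 0.5800 ± 0.07103 gives (0.5090, 0.6510).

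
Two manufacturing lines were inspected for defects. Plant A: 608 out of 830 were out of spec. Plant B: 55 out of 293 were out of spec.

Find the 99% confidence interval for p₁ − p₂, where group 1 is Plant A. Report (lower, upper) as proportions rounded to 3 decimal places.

(0.474, 0.616)

First, p̂₁ = 608/830 = 0.7325; p̂₂ = 55/293 = 0.1877.
The two standard errors are √(0.7325×0.2675/830) = 0.01536 and √(0.1877×0.8123/293) = 0.02281.
Because the samples are independent, SE_diff = √(0.01536² + 0.02281²) = 0.02750.
Using z* = 2.576 for 99%, ME = 2.576 × 0.02750 = 0.07084.
p̂₁ − p̂₂ = 0.5448; interval 0.5448 ± 0.07084 gives (0.474, 0.616).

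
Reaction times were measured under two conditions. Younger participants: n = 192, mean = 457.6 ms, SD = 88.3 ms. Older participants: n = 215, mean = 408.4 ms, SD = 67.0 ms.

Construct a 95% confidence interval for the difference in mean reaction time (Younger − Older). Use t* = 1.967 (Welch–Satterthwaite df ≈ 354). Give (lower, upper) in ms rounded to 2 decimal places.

Per-group SEs: s₁/√n₁ = 88.3/√192 = 6.3725, s₂/√n₂ = 67.0/√215 = 4.5694.
Unpooled SE of the difference: √(40.60875625 + 20.87941636) = 7.8414.
Margin of error = t* · SE = 1.967 × 7.8414 = 15.4240.
x̄₁ − x̄₂ = 457.6 − 408.4 = 49.2000.
CI: 49.2000 ± 15.4240 = (33.78, 64.62).

(33.78, 64.62)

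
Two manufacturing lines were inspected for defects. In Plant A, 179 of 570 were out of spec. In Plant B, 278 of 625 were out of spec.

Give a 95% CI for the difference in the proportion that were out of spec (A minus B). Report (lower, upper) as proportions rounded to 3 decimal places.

(-0.185, -0.076)

First, p̂₁ = 179/570 = 0.3140; p̂₂ = 278/625 = 0.4448.
The two standard errors are √(0.3140×0.6860/570) = 0.01944 and √(0.4448×0.5552/625) = 0.01988.
Because the samples are independent, SE_diff = √(0.01944² + 0.01988²) = 0.02781.
Using z* = 1.960 for 95%, ME = 1.960 × 0.02781 = 0.05451.
p̂₁ − p̂₂ = -0.1308; interval -0.1308 ± 0.05451 gives (-0.185, -0.076).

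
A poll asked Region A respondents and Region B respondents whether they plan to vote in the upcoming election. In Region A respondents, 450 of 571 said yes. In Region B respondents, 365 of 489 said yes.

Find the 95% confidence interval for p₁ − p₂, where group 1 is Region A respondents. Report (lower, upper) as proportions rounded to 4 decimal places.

Sample proportions: 450/571 = 0.7881, 365/489 = 0.7464.
Each SE is √(p̂(1−p̂)/n): √(0.7881·0.2119/571) = 0.01710 and √(0.7464·0.2536/489) = 0.01967.
SE(p̂₁ − p̂₂) = √(SE₁² + SE₂²) = √(0.00029241 + 0.0003869089) = 0.02606, since the two samples are independent.
At 95% confidence z* = 1.960; margin = 1.960 × 0.02606 = 0.05108.
The difference is 0.7881 − 0.7464 = 0.0417, so the interval is 0.0417 ± 0.05108 = (-0.0094, 0.0928).

(-0.0094, 0.0928)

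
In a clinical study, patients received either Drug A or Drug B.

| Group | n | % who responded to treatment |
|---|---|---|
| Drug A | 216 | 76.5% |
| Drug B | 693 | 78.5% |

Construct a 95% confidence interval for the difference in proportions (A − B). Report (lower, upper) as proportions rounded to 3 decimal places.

SE₁ = √(p̂₁(1−p̂₁)/n₁) = √(0.7650·0.2350/216) = 0.02885; SE₂ = √(0.7850·0.2150/693) = 0.01561.
Independent samples: SE of the difference = √(SE₁² + SE₂²) = √(0.0008323225 + 0.0002436721) = 0.03280.
z* for 95% confidence is 1.960, so the margin of error is 1.960 × 0.03280 = 0.06429.
Point estimate p̂₁ − p̂₂ = 0.7650 − 0.7850 = -0.0200.
-0.0200 ± 0.06429 → (-0.084, 0.044).

(-0.084, 0.044)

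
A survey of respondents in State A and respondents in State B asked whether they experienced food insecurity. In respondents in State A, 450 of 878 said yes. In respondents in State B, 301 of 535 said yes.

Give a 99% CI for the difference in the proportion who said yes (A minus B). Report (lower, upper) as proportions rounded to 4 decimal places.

(-0.1204, 0.0202)

p̂₁ = 450/878 = 0.5125 and p̂₂ = 301/535 = 0.5626.
SE₁ = √(p̂₁(1−p̂₁)/n₁) = √(0.5125·0.4875/878) = 0.01687; SE₂ = √(0.5626·0.4374/535) = 0.02145.
Independent samples: SE of the difference = √(SE₁² + SE₂²) = √(0.0002845969 + 0.0004601025) = 0.02729.
z* for 99% confidence is 2.576, so the margin of error is 2.576 × 0.02729 = 0.07030.
Point estimate p̂₁ − p̂₂ = 0.5125 − 0.5626 = -0.0501.
-0.0501 ± 0.07030 → (-0.1204, 0.0202).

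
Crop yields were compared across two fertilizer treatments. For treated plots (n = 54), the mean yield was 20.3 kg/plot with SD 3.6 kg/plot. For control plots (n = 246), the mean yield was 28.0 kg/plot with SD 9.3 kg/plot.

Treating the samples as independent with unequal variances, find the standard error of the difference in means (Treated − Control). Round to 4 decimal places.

0.7691

SE₁ = s₁/√n₁ = 3.6/√54 = 0.4899; SE₂ = 9.3/√246 = 0.5929.
Independent samples, unequal variances: SE_diff = √(SE₁² + SE₂²) = √(0.24000201 + 0.35153041) = 0.7691.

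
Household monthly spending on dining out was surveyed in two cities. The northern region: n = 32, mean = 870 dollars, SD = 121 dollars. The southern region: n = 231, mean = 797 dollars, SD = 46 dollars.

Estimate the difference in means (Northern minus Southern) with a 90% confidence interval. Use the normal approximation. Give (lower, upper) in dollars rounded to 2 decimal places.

Standard errors of each mean: 121/√32 = 21.3900 and 46/√231 = 3.0266.
SE(x̄₁ − x̄₂) = √(21.3900² + 3.0266²) = 21.6031 for independent samples with unequal variances.
With z* = 1.645, the margin is 1.645 × 21.6031 = 35.5371.
x̄₁ − x̄₂ = 870 − 797 = 73.0000; the interval is 73.0000 ± 35.5371 = (37.46, 108.54).

(37.46, 108.54)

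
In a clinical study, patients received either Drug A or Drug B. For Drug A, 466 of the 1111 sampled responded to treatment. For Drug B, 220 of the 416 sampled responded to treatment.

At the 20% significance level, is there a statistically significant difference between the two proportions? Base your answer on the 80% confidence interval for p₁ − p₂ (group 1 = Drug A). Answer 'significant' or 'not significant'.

First, p̂₁ = 466/1111 = 0.4194; p̂₂ = 220/416 = 0.5288.
The two standard errors are √(0.4194×0.5806/1111) = 0.01480 and √(0.5288×0.4712/416) = 0.02447.
Because the samples are independent, SE_diff = √(0.01480² + 0.02447²) = 0.02860.
Using z* = 1.282 for 80%, ME = 1.282 × 0.02860 = 0.03667.
p̂₁ − p̂₂ = -0.1094; interval -0.1094 ± 0.03667 gives (-0.14607, -0.07273).
The interval (-0.14607, -0.07273) does not contain 0, so the difference is significant.

significant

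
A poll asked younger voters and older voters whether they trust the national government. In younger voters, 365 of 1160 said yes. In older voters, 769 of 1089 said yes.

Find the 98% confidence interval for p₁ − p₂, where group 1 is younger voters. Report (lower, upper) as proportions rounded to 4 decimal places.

p̂₁ = 365/1160 = 0.3147 and p̂₂ = 769/1089 = 0.7062.
SE₁ = √(p̂₁(1−p̂₁)/n₁) = √(0.3147·0.6853/1160) = 0.01364; SE₂ = √(0.7062·0.2938/1089) = 0.01380.
Independent samples: SE of the difference = √(SE₁² + SE₂²) = √(0.0001860496 + 0.00019044) = 0.01940.
z* for 98% confidence is 2.326, so the margin of error is 2.326 × 0.01940 = 0.04512.
Point estimate p̂₁ − p̂₂ = 0.3147 − 0.7062 = -0.3915.
-0.3915 ± 0.04512 → (-0.4366, -0.3464).

(-0.4366, -0.3464)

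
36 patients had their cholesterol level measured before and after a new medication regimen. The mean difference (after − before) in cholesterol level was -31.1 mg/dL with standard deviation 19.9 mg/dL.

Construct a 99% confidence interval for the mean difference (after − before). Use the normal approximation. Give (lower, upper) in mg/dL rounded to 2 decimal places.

(-39.64, -22.56)

Paired design: SE = s_d/√n = 19.9/√36 = 3.3167.
z* = 2.576; margin of error = 2.576 × 3.3167 = 8.5438.
-31.1 ± 8.5438 → (-39.64, -22.56).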